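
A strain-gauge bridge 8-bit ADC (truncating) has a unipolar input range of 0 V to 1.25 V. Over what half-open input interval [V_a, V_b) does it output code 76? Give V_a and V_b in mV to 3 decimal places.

[371.094 mV, 375.977 mV)

LSB = 1.25/2^8 = 4.883 mV.
V_a = V_low + 76·LSB = 0.371094 V; V_b = V_low + 77·LSB = 0.375977 V.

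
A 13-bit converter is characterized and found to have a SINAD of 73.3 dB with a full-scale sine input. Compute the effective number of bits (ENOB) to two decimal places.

11.88 bits

ENOB = (SINAD − 1.76) / 6.02 = (73.3 − 1.76)/6.02 = 11.884.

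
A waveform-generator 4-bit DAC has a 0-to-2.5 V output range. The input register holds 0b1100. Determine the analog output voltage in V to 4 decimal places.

1.8750 V

LSB = 2.5 V / 2^4 = 156.250 mV.
Code 0b1100 = 12 decimal.
V_out = 0 + 12 × 0.15625 V = 1.875 V.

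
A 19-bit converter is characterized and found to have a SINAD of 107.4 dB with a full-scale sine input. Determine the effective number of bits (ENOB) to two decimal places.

17.55 bits

ENOB = (SINAD − 1.76) / 6.02 = (107.4 − 1.76)/6.02 = 17.548.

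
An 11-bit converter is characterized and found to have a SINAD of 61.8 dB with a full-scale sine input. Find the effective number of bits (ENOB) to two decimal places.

9.97 bits

ENOB = (SINAD − 1.76) / 6.02 = (61.8 − 1.76)/6.02 = 9.973.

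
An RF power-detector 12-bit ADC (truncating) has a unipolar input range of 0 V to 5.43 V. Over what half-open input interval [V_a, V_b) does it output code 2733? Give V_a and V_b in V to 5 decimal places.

[3.62309 V, 3.62442 V)

LSB = 5.43/2^12 = 1.326 mV.
V_a = V_low + 2733·LSB = 3.62309 V; V_b = V_low + 2734·LSB = 3.62442 V.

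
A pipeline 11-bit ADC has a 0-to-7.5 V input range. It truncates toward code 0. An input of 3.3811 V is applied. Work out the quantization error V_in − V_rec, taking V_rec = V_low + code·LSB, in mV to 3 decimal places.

0.973 mV

LSB = 7.5/2^11 = 3.662 mV.
Scaled input = 923.2657 LSBs, so code = 923.
Reconstructed: 3.380127 V.
V_in − V_rec = 0.000973047 V = 0.973 mV.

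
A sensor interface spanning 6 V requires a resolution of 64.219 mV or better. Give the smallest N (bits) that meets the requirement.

Number of steps required ≥ 6 V / 64.219 mV = 93.43.
Need 2^N ≥ 93.43; 2^6 = 64, 2^7 = 128.
Minimum N = 7.

7 bits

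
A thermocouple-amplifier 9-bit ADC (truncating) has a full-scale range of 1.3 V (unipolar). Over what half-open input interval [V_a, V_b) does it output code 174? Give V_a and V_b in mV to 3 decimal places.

LSB = 1.3/2^9 = 2.539 mV.
V_a = V_low + 174·LSB = 0.441797 V; V_b = V_low + 175·LSB = 0.444336 V.

[441.797 mV, 444.336 mV)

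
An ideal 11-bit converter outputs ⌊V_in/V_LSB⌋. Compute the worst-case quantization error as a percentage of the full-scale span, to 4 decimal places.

0.0488 %

Truncating → worst-case error = 1 LSB = V_FS/2^11, so 100/2048 = 0.0488281 % of full scale.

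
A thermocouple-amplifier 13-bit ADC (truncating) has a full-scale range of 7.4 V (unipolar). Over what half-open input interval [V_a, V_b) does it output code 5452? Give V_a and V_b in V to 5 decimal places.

LSB = 7.4/2^13 = 0.903 mV.
V_a = V_low + 5452·LSB = 4.9249 V; V_b = V_low + 5453·LSB = 4.92581 V.

[4.92490 V, 4.92581 V)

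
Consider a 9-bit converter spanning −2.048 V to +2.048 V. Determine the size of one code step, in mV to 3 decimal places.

8.000 mV

Full-scale span = 4.096 V.
LSB = 4.096 / 2^9 = 4.096 / 512 = 0.008 V = 8.000 mV.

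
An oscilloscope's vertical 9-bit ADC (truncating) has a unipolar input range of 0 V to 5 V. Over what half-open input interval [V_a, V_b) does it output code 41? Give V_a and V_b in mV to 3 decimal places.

LSB = 5/2^9 = 9.766 mV.
V_a = V_low + 41·LSB = 0.400391 V; V_b = V_low + 42·LSB = 0.410156 V.

[400.391 mV, 410.156 mV)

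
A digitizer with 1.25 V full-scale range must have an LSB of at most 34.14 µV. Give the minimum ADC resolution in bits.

Number of steps required ≥ 1.25 V / 34.14 µV = 36613.94.
Need 2^N ≥ 36613.94; 2^15 = 32768, 2^16 = 65536.
Minimum N = 16.

16 bits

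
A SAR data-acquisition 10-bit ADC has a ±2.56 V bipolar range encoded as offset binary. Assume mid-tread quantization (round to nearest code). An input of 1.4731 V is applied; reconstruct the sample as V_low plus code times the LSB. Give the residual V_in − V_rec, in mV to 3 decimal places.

LSB = 5.12/2^10 = 5.000 mV.
(1.4731 − (−2.56))/0.005 = 806.6200; round gives code 807.
Reconstructed: 1.475 V.
Error = 1.4731 − 1.475 = -0.0019 V = -1.900 mV.

-1.900 mV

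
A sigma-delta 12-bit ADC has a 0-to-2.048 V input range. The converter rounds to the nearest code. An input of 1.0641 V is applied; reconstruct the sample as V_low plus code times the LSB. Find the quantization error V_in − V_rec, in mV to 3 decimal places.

0.100 mV

One LSB is 2.048 V / 4096 = 0.500 mV.
(V_in − V_low)/LSB = (1.0641 − 0)/0.0005 = 2128.2000 → code 2128 (round).
Reconstructed: 1.064 V.
Error = 1.0641 − 1.064 = 0.0001 V = 0.100 mV.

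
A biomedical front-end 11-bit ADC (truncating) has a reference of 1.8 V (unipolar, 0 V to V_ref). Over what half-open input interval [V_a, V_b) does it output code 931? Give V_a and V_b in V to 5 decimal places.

LSB = 1.8/2^11 = 0.879 mV.
V_a = V_low + 931·LSB = 0.818262 V; V_b = V_low + 932·LSB = 0.819141 V.

[0.81826 V, 0.81914 V)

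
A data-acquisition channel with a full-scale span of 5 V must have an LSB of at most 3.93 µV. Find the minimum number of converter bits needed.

21 bits

Number of steps required ≥ 5 V / 3.93 µV = 1272264.63.
Need 2^N ≥ 1272264.63; 2^20 = 1048576, 2^21 = 2097152.
Minimum N = 21.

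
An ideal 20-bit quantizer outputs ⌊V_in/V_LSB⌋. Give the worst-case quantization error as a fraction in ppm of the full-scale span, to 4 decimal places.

0.9537 ppm

Truncating → worst-case error = 1 LSB = V_FS/2^20, so 1e+06/1048576 = 0.953674 ppm of full scale.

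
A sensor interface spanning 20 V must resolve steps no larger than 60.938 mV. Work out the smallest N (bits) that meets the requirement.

Number of steps required ≥ 20 V / 60.938 mV = 328.20.
Need 2^N ≥ 328.20; 2^8 = 256, 2^9 = 512.
Minimum N = 9.

9 bits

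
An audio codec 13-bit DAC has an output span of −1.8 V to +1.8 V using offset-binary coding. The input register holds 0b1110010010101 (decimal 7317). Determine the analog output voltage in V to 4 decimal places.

LSB = 3.6 V / 2^13 = 439.45 µV.
Code 0b1110010010101 = 7317 decimal.
V_out = (−1.8) + 7317 × 0.000439453 V = 1.41548 V.

1.4155 V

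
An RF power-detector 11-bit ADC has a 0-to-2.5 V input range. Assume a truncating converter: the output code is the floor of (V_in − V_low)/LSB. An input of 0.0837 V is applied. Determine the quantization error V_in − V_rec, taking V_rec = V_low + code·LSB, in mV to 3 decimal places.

0.692 mV

One LSB is 2.5 V / 2048 = 1.221 mV.
Scaled input = 68.5670 LSBs, so code = 68.
Reconstructed: 0.083007812 V.
Error = 0.0837 − 0.083007812 = 0.000692187 V = 0.692 mV.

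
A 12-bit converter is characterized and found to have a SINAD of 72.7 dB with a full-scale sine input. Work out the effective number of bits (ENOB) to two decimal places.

11.78 bits

ENOB = (SINAD − 1.76) / 6.02 = (72.7 − 1.76)/6.02 = 11.784.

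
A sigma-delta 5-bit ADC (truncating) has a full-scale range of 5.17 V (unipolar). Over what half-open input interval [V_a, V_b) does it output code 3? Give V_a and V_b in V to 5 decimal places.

LSB = 5.17/2^5 = 161.562 mV.
V_a = V_low + 3·LSB = 0.484687 V; V_b = V_low + 4·LSB = 0.64625 V.

[0.48469 V, 0.64625 V)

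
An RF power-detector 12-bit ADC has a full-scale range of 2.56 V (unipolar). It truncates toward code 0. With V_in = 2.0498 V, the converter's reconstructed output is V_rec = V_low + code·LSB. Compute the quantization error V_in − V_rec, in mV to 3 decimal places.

0.425 mV

LSB = 2.56/2^12 = 0.625 mV.
(V_in − V_low)/LSB = (2.0498 − 0)/0.000625 = 3279.6800 → code 3279 (floor).
Reconstructed: 2.049375 V.
Difference: 0.000425 V → 0.425 mV.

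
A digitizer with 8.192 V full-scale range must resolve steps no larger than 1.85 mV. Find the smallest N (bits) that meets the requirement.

Number of steps required ≥ 8.192 V / 1.85 mV = 4428.11.
Need 2^N ≥ 4428.11; 2^12 = 4096, 2^13 = 8192.
Minimum N = 13.

13 bits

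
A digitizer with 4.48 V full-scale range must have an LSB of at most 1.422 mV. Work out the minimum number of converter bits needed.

12 bits

Number of steps required ≥ 4.48 V / 1.422 mV = 3150.49.
Need 2^N ≥ 3150.49; 2^11 = 2048, 2^12 = 4096.
Minimum N = 12.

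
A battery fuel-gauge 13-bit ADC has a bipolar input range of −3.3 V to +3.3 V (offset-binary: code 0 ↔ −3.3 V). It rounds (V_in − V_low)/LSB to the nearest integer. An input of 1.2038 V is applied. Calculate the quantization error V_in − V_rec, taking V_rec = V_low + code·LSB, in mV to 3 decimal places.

Step size: 6.6 V ÷ 2^13 = 0.806 mV.
(V_in − V_low)/LSB = (1.2038 − (−3.3))/0.000805664 = 5590.1712 → code 5590 (round).
Code 5590 maps back to (−3.3) + 5590×0.000805664 V = 1.2036621 V.
Error = 1.2038 − 1.2036621 = 0.000137891 V = 0.138 mV.

0.138 mV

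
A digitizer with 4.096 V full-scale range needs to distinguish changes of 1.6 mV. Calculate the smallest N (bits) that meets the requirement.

Number of steps required ≥ 4.096 V / 1.6 mV = 2560.00.
Need 2^N ≥ 2560.00; 2^11 = 2048, 2^12 = 4096.
Minimum N = 12.

12 bits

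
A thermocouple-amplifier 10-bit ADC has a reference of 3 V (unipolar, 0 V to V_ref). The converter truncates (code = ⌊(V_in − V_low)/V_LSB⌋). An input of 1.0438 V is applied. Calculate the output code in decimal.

code 356

With 1024 levels over 3 V, one step is 2.930 mV.
Input sits at 356.284 steps above V_low.
Floor → code 356.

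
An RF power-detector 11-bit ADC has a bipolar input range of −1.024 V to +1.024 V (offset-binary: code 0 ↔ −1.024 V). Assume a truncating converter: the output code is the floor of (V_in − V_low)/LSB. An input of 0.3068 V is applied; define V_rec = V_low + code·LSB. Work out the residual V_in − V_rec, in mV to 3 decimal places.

0.800 mV

LSB = 2.048/2^11 = 1.000 mV.
(V_in − V_low)/LSB = (0.3068 − (−1.024))/0.001 = 1330.8000 → code 1330 (floor).
Code 1330 maps back to (−1.024) + 1330×0.001 V = 0.306 V.
Error = 0.3068 − 0.306 = 0.0008 V = 0.800 mV.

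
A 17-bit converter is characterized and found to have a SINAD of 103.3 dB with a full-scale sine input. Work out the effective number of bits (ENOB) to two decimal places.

16.87 bits

ENOB = (SINAD − 1.76) / 6.02 = (103.3 − 1.76)/6.02 = 16.867.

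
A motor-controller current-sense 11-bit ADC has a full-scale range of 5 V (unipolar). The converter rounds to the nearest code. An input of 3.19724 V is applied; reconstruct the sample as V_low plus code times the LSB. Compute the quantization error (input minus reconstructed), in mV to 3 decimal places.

Step size: 5 V ÷ 2^11 = 2.441 mV.
(3.19724 − 0)/0.00244141 = 1309.5895; round gives code 1310.
V_rec = 0 + 1310·0.00244141 = 3.1982422 V.
Difference: -0.00100219 V → -1.002 mV.

-1.002 mV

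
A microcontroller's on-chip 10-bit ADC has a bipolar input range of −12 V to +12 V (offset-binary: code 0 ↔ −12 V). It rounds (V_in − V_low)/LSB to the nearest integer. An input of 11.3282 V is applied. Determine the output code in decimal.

code 995

LSB = 24 V / 1024 = 23.438 mV.
(V_in − V_low)/LSB = (11.3282 − (−12)) / 0.0234375 = 995.337.
round(995.337) = 995.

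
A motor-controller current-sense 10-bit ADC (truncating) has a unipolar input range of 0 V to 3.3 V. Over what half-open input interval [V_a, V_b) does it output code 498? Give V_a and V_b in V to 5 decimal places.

[1.60488 V, 1.60811 V)

LSB = 3.3/2^10 = 3.223 mV.
V_a = V_low + 498·LSB = 1.60488 V; V_b = V_low + 499·LSB = 1.60811 V.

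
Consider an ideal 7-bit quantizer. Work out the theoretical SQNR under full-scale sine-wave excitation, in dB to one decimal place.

SNR ≈ 6.02·N + 1.76 dB = 6.02·7 + 1.76 = 43.90 dB.

43.9 dB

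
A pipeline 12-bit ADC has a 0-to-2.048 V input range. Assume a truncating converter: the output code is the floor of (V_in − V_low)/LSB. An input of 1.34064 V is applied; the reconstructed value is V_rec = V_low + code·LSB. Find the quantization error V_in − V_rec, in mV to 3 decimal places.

LSB = 2.048/2^12 = 0.500 mV.
(1.34064 − 0)/0.0005 = 2681.2800; ⌊·⌋ gives code 2681.
Reconstructed: 1.3405 V.
V_in − V_rec = 0.00014 V = 0.140 mV.

0.140 mV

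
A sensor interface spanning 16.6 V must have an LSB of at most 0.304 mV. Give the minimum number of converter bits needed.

16 bits

Number of steps required ≥ 16.6 V / 0.304 mV = 54605.26.
Need 2^N ≥ 54605.26; 2^15 = 32768, 2^16 = 65536.
Minimum N = 16.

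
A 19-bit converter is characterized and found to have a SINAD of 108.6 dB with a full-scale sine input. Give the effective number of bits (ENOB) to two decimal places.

ENOB = (SINAD − 1.76) / 6.02 = (108.6 − 1.76)/6.02 = 17.748.

17.75 bits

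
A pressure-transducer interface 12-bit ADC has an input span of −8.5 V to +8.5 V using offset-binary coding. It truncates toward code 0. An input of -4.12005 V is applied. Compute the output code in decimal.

code 1055

Full-scale span = 17 V; LSB = 17/2^12 = 4.150 mV.
(V_in − V_low)/LSB = (-4.12005 − (−8.5)) / 0.00415039 = 1055.310.
Floor → code 1055.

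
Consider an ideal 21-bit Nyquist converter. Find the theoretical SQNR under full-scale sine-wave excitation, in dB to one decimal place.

SNR ≈ 6.02·N + 1.76 dB = 6.02·21 + 1.76 = 128.18 dB.

128.2 dB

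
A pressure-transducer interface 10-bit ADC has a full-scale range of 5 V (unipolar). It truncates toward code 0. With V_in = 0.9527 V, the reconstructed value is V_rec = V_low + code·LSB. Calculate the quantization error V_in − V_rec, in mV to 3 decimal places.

One LSB is 5 V / 1024 = 4.883 mV.
(0.9527 − 0)/0.00488281 = 195.1130; ⌊·⌋ gives code 195.
Code 195 maps back to 0 + 195×0.00488281 V = 0.95214844 V.
V_in − V_rec = 0.000551562 V = 0.552 mV.

0.552 mV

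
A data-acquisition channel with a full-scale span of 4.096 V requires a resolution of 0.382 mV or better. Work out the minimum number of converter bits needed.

14 bits

Number of steps required ≥ 4.096 V / 0.382 mV = 10722.51.
Need 2^N ≥ 10722.51; 2^13 = 8192, 2^14 = 16384.
Minimum N = 14.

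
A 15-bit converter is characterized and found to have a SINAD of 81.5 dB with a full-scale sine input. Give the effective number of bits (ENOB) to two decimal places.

13.25 bits

ENOB = (SINAD − 1.76) / 6.02 = (81.5 − 1.76)/6.02 = 13.246.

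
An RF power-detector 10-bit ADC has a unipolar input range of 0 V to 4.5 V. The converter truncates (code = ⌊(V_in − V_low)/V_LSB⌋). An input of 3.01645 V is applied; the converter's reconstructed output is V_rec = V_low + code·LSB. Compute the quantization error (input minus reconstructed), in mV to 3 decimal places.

1.802 mV

LSB = 4.5/2^10 = 4.395 mV.
(V_in − V_low)/LSB = (3.01645 − 0)/0.00439453 = 686.4100 → code 686 (floor).
Reconstructed: 3.0146484 V.
V_in − V_rec = 0.00180156 V = 1.802 mV.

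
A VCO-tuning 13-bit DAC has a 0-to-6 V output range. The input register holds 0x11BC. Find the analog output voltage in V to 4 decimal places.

LSB = 6 V / 2^13 = 0.732 mV.
Code 0x11BC = 4540 decimal.
V_out = 0 + 4540 × 0.000732422 V = 3.3252 V.

3.3252 V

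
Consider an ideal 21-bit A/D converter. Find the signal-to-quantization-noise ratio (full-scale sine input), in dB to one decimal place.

SNR ≈ 6.02·N + 1.76 dB = 6.02·21 + 1.76 = 128.18 dB.

128.2 dB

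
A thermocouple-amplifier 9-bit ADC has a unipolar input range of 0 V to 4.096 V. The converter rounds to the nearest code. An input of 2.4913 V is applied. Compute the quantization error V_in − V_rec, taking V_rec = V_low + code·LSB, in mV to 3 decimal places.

Step size: 4.096 V ÷ 2^9 = 8.000 mV.
(V_in − V_low)/LSB = (2.4913 − 0)/0.008 = 311.4125 → code 311 (round).
Reconstructed: 2.488 V.
V_in − V_rec = 0.0033 V = 3.300 mV.

3.300 mV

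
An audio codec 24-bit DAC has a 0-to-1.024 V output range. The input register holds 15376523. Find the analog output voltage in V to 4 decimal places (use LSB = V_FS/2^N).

0.9385 V

LSB = 1.024 V / 2^24 = 0.06 µV.
V_out = 0 + 15376523 × 6.10352e-08 V = 0.938508 V.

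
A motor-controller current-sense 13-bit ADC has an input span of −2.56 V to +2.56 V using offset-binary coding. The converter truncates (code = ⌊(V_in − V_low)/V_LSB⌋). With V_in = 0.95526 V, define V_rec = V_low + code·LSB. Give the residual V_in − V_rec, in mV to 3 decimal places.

0.260 mV

One LSB is 5.12 V / 8192 = 0.625 mV.
(0.95526 − (−2.56))/0.000625 = 5624.4160; ⌊·⌋ gives code 5624.
Reconstructed: 0.955 V.
V_in − V_rec = 0.00026 V = 0.260 mV.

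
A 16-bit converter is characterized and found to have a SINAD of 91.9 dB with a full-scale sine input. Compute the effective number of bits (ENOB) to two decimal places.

14.97 bits

ENOB = (SINAD − 1.76) / 6.02 = (91.9 − 1.76)/6.02 = 14.973.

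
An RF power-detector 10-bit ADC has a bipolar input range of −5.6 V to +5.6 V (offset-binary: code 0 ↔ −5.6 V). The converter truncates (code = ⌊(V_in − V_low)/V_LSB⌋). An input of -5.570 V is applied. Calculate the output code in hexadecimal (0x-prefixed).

code 0x2 (decimal 2)

With 1024 levels over 11.2 V, one step is 10.938 mV.
(V_in − V_low)/LSB = (-5.570 − (−5.6)) / 0.0109375 = 2.743.
So the output code is 2.
In hexadecimal (0x-prefixed): 0x2.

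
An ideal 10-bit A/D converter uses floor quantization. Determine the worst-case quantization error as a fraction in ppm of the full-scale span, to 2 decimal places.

Truncating → worst-case error = 1 LSB = V_FS/2^10, so 1e+06/1024 = 976.562 ppm of full scale.

976.56 ppm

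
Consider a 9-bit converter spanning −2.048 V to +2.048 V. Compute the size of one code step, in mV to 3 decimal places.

8.000 mV

Full-scale span = 4.096 V.
LSB = 4.096 / 2^9 = 4.096 / 512 = 0.008 V = 8.000 mV.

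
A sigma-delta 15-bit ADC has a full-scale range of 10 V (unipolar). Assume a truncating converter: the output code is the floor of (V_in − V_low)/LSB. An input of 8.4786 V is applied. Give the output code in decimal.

Full-scale span = 10 V; LSB = 10/2^15 = 305.18 µV.
(V_in − V_low)/LSB = (8.4786 − 0) / 0.000305176 = 27782.676.
⌊·⌋(27782.676) = 27782.

code 27782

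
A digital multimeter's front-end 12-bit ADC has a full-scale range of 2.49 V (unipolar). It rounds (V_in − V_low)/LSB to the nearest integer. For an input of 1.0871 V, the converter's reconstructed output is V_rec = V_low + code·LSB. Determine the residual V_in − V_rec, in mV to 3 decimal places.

One LSB is 2.49 V / 4096 = 0.608 mV.
(1.0871 − 0)/0.00060791 = 1788.2577; round gives code 1788.
Code 1788 maps back to 0 + 1788×0.00060791 V = 1.0869434 V.
Difference: 0.000156641 V → 0.157 mV.

0.157 mV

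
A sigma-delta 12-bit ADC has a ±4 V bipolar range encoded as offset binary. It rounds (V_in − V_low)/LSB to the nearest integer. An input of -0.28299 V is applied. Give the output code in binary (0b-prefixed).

code 0b11101101111 (decimal 1903)

LSB = 8 V / 4096 = 1.953 mV.
(V_in − V_low)/LSB = (-0.28299 − (−4)) / 0.00195312 = 1903.109.
round(1903.109) = 1903.
In binary (0b-prefixed): 0b11101101111.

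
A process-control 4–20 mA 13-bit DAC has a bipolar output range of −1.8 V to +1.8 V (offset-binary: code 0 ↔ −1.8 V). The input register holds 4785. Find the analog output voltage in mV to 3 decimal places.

302.783 mV

LSB = 3.6 V / 2^13 = 439.45 µV.
V_out = (−1.8) + 4785 × 0.000439453 V = 0.302783 V.
= 302.783 mV.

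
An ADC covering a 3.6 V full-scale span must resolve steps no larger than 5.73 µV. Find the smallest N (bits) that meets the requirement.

Number of steps required ≥ 3.6 V / 5.73 µV = 628272.25.
Need 2^N ≥ 628272.25; 2^19 = 524288, 2^20 = 1048576.
Minimum N = 20.

20 bits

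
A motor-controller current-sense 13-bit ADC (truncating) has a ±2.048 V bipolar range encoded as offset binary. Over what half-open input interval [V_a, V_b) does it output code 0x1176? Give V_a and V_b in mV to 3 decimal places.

[187.000 mV, 187.500 mV)

LSB = 4.096/2^13 = 0.500 mV.
Code 0x1176 = 4470 decimal.
V_a = V_low + 4470·LSB = 0.187 V; V_b = V_low + 4471·LSB = 0.1875 V.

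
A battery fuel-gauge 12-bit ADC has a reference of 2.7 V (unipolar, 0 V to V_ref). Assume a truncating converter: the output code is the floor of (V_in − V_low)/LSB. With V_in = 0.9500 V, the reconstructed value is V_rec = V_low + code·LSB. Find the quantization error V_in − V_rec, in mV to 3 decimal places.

0.122 mV

Step size: 2.7 V ÷ 2^12 = 0.659 mV.
(0.9500 − 0)/0.00065918 = 1441.1852; ⌊·⌋ gives code 1441.
Code 1441 maps back to 0 + 1441×0.00065918 V = 0.94987793 V.
Difference: 0.00012207 V → 0.122 mV.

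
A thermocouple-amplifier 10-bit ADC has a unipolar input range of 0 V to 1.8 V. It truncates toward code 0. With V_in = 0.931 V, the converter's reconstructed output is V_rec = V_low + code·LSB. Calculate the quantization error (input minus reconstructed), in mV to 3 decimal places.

LSB = 1.8/2^10 = 1.758 mV.
(0.931 − 0)/0.00175781 = 529.6356; ⌊·⌋ gives code 529.
Reconstructed: 0.92988281 V.
V_in − V_rec = 0.00111719 V = 1.117 mV.

1.117 mV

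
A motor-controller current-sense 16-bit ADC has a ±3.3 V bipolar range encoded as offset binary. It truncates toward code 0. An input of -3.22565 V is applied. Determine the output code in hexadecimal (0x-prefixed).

With 65536 levels over 6.6 V, one step is 100.71 µV.
(-3.22565 − (−3.3)) / 0.000100708 = 738.273 LSBs.
⌊·⌋(738.273) = 738.
In hexadecimal (0x-prefixed): 0x2E2.

code 0x2E2 (decimal 738)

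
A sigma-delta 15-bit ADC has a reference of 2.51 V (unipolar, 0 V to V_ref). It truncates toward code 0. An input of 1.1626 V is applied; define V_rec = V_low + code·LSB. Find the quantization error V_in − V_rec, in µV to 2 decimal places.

55.14 µV

Step size: 2.51 V ÷ 2^15 = 76.60 µV.
(1.1626 − 0)/7.65991e-05 = 15177.7198; ⌊·⌋ gives code 15177.
Code 15177 maps back to 0 + 15177×7.65991e-05 V = 1.1625449 V.
Error = 1.1626 − 1.1625449 = 5.51392e-05 V = 55.14 µV.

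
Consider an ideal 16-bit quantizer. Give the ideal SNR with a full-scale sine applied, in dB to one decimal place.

98.1 dB

SNR ≈ 6.02·N + 1.76 dB = 6.02·16 + 1.76 = 98.08 dB.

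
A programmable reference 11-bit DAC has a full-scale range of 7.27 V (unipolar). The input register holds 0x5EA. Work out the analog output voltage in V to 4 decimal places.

5.3744 V

LSB = 7.27 V / 2^11 = 3.550 mV.
Code 0x5EA = 1514 decimal.
V_out = 0 + 1514 × 0.0035498 V = 5.3744 V.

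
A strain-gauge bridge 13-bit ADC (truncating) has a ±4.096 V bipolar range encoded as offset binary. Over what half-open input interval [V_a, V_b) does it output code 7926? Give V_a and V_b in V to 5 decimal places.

LSB = 8.192/2^13 = 1.000 mV.
V_a = V_low + 7926·LSB = 3.83 V; V_b = V_low + 7927·LSB = 3.831 V.

[3.83000 V, 3.83100 V)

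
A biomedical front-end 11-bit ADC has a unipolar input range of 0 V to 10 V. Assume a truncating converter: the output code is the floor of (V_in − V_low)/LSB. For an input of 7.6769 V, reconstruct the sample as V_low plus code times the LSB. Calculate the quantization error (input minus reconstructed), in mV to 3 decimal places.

Step size: 10 V ÷ 2^11 = 4.883 mV.
Scaled input = 1572.2291 LSBs, so code = 1572.
Reconstructed: 7.6757812 V.
Difference: 0.00111875 V → 1.119 mV.

1.119 mV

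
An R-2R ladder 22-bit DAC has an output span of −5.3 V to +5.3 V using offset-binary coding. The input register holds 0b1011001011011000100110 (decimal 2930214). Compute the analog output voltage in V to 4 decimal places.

2.1053 V

LSB = 10.6 V / 2^22 = 2.53 µV.
Code 0b1011001011011000100110 = 2930214 decimal.
V_out = (−5.3) + 2930214 × 2.52724e-06 V = 2.10535 V.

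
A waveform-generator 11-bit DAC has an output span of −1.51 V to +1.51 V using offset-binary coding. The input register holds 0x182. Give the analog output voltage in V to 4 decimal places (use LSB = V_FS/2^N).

LSB = 3.02 V / 2^11 = 1.475 mV.
Code 0x182 = 386 decimal.
V_out = (−1.51) + 386 × 0.00147461 V = -0.940801 V.

-0.9408 V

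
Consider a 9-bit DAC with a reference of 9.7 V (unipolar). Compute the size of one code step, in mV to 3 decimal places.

Full-scale span = 9.7 V.
LSB = 9.7 / 2^9 = 9.7 / 512 = 0.0189453 V = 18.945 mV.

18.945 mV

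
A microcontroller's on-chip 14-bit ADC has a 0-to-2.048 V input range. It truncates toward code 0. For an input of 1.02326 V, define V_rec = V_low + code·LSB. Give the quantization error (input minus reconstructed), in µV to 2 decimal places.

10.00 µV

One LSB is 2.048 V / 16384 = 125.00 µV.
(1.02326 − 0)/0.000125 = 8186.0800; ⌊·⌋ gives code 8186.
Code 8186 maps back to 0 + 8186×0.000125 V = 1.02325 V.
V_in − V_rec = 1e-05 V = 10.00 µV.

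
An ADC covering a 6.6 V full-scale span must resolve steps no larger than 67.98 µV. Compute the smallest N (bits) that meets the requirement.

17 bits

Number of steps required ≥ 6.6 V / 67.98 µV = 97087.38.
Need 2^N ≥ 97087.38; 2^16 = 65536, 2^17 = 131072.
Minimum N = 17.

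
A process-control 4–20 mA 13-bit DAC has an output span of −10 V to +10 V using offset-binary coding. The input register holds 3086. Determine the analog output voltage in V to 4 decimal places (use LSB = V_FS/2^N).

-2.4658 V

LSB = 20 V / 2^13 = 2.441 mV.
V_out = (−10) + 3086 × 0.00244141 V = -2.46582 V.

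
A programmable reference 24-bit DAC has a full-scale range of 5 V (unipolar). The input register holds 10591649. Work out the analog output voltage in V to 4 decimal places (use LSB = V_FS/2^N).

3.1566 V

LSB = 5 V / 2^24 = 0.30 µV.
V_out = 0 + 10591649 × 2.98023e-07 V = 3.15656 V.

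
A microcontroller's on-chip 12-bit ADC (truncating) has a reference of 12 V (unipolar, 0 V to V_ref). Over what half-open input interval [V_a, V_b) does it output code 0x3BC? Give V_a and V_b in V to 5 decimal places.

LSB = 12/2^12 = 2.930 mV.
Code 0x3BC = 956 decimal.
V_a = V_low + 956·LSB = 2.80078 V; V_b = V_low + 957·LSB = 2.80371 V.

[2.80078 V, 2.80371 V)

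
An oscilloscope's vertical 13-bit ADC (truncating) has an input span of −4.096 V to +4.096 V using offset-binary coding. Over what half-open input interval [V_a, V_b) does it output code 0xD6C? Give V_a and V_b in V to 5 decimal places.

LSB = 8.192/2^13 = 1.000 mV.
Code 0xD6C = 3436 decimal.
V_a = V_low + 3436·LSB = -0.66 V; V_b = V_low + 3437·LSB = -0.659 V.

[-0.66000 V, -0.65900 V)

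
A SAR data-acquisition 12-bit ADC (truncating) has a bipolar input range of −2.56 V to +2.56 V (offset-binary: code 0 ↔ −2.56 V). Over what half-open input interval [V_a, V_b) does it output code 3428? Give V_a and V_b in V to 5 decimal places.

[1.72500 V, 1.72625 V)

LSB = 5.12/2^12 = 1.250 mV.
V_a = V_low + 3428·LSB = 1.725 V; V_b = V_low + 3429·LSB = 1.72625 V.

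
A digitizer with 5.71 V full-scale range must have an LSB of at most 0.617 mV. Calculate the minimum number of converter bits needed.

Number of steps required ≥ 5.71 V / 0.617 mV = 9254.46.
Need 2^N ≥ 9254.46; 2^13 = 8192, 2^14 = 16384.
Minimum N = 14.

14 bits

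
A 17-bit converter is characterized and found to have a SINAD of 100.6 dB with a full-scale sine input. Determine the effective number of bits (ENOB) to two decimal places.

ENOB = (SINAD − 1.76) / 6.02 = (100.6 − 1.76)/6.02 = 16.419.

16.42 bits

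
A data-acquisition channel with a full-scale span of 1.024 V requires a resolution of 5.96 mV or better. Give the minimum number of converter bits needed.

Number of steps required ≥ 1.024 V / 5.96 mV = 171.81.
Need 2^N ≥ 171.81; 2^7 = 128, 2^8 = 256.
Minimum N = 8.

8 bits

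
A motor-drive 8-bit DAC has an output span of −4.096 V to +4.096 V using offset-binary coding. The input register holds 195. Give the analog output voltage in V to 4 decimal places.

2.1440 V

LSB = 8.192 V / 2^8 = 32.000 mV.
V_out = (−4.096) + 195 × 0.032 V = 2.144 V.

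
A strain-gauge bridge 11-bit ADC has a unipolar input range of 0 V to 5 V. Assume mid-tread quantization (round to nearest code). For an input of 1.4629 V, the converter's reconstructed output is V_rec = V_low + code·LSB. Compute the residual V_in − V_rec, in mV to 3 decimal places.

Step size: 5 V ÷ 2^11 = 2.441 mV.
(V_in − V_low)/LSB = (1.4629 − 0)/0.00244141 = 599.2038 → code 599 (round).
Reconstructed: 1.4624023 V.
Error = 1.4629 − 1.4624023 = 0.000497656 V = 0.498 mV.

0.498 mV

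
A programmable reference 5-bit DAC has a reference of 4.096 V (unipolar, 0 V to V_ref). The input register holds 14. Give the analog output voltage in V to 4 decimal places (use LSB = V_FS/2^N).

1.7920 V

LSB = 4.096 V / 2^5 = 128.000 mV.
V_out = 0 + 14 × 0.128 V = 1.792 V.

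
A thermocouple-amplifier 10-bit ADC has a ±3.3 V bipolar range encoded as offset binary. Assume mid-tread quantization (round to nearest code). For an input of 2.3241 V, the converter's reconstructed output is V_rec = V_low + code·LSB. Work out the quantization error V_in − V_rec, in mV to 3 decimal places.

-2.658 mV

LSB = 6.6/2^10 = 6.445 mV.
Scaled input = 872.5876 LSBs, so code = 873.
Reconstructed: 2.3267578 V.
V_in − V_rec = -0.00265781 V = -2.658 mV.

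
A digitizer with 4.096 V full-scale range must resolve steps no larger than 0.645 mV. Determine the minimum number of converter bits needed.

Number of steps required ≥ 4.096 V / 0.645 mV = 6350.39.
Need 2^N ≥ 6350.39; 2^12 = 4096, 2^13 = 8192.
Minimum N = 13.

13 bits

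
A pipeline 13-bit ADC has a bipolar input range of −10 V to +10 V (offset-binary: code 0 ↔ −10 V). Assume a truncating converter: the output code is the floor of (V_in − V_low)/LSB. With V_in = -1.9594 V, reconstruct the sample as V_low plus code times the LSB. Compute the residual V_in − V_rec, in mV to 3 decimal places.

Step size: 20 V ÷ 2^13 = 2.441 mV.
Scaled input = 3293.4298 LSBs, so code = 3293.
Code 3293 maps back to (−10) + 3293×0.00244141 V = -1.9604492 V.
V_in − V_rec = 0.00104922 V = 1.049 mV.

1.049 mV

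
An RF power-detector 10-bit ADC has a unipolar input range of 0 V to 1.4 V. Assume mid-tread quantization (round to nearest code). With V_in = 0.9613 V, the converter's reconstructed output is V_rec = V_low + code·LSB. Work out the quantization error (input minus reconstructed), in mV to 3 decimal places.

LSB = 1.4/2^10 = 1.367 mV.
Scaled input = 703.1223 LSBs, so code = 703.
V_rec = 0 + 703·0.00136719 = 0.96113281 V.
V_in − V_rec = 0.000167187 V = 0.167 mV.

0.167 mV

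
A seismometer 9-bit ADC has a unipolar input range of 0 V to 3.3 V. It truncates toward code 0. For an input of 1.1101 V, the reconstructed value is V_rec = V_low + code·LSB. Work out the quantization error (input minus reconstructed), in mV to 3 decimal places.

Step size: 3.3 V ÷ 2^9 = 6.445 mV.
(1.1101 − 0)/0.00644531 = 172.2337; ⌊·⌋ gives code 172.
Reconstructed: 1.1085938 V.
Error = 1.1101 − 1.1085938 = 0.00150625 V = 1.506 mV.

1.506 mV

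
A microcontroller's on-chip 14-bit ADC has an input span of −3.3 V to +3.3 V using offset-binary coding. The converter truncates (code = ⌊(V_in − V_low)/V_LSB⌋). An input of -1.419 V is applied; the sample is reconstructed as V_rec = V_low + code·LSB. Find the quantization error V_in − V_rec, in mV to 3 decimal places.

LSB = 6.6/2^14 = 402.83 µV.
(V_in − V_low)/LSB = (-1.419 − (−3.3))/0.000402832 = 4669.4400 → code 4669 (floor).
V_rec = (−3.3) + 4669·0.000402832 = -1.4191772 V.
Difference: 0.000177246 V → 0.177 mV.

0.177 mV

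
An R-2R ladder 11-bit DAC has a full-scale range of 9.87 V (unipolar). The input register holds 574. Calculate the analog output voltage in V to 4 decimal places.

LSB = 9.87 V / 2^11 = 4.819 mV.
V_out = 0 + 574 × 0.00481934 V = 2.7663 V.

2.7663 V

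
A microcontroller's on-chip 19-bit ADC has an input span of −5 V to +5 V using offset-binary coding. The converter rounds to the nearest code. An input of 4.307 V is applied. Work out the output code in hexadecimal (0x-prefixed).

LSB = 10 V / 524288 = 19.07 µV.
(V_in − V_low)/LSB = (4.307 − (−5)) / 1.90735e-05 = 487954.842.
round(487954.842) = 487955.
In hexadecimal (0x-prefixed): 0x77213.

code 0x77213 (decimal 487955)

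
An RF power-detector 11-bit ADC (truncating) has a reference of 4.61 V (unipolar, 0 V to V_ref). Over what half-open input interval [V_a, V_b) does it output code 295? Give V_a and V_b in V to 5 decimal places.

LSB = 4.61/2^11 = 2.251 mV.
V_a = V_low + 295·LSB = 0.664038 V; V_b = V_low + 296·LSB = 0.666289 V.

[0.66404 V, 0.66629 V)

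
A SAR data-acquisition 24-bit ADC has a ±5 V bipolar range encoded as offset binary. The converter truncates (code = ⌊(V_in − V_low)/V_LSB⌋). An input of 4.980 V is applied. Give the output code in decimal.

code 16743661

With 16777216 levels over 10 V, one step is 0.60 µV.
(4.980 − (−5)) / 5.96046e-07 = 16743661.568 LSBs.
So the output code is 16743661.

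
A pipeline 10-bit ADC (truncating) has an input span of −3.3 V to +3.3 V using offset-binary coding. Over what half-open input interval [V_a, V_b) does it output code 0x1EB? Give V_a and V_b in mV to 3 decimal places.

[-135.352 mV, -128.906 mV)

LSB = 6.6/2^10 = 6.445 mV.
Code 0x1EB = 491 decimal.
V_a = V_low + 491·LSB = -0.135352 V; V_b = V_low + 492·LSB = -0.128906 V.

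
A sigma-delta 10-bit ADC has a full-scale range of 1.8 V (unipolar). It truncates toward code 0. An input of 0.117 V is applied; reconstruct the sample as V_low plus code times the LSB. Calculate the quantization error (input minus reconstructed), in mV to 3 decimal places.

LSB = 1.8/2^10 = 1.758 mV.
(V_in − V_low)/LSB = (0.117 − 0)/0.00175781 = 66.5600 → code 66 (floor).
V_rec = 0 + 66·0.00175781 = 0.11601562 V.
V_in − V_rec = 0.000984375 V = 0.984 mV.

0.984 mV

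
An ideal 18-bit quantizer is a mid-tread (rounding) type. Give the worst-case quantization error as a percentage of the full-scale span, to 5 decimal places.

Rounding → worst-case error = ½ LSB = V_FS/2^19, so 100/524288 = 0.000190735 % of full scale.

0.00019 %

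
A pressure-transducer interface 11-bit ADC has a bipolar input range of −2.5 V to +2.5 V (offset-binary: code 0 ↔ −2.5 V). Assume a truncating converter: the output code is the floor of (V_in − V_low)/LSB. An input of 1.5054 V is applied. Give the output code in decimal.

code 1640

LSB = 5 V / 2048 = 2.441 mV.
(V_in − V_low)/LSB = (1.5054 − (−2.5)) / 0.00244141 = 1640.612.
⌊·⌋(1640.612) = 1640.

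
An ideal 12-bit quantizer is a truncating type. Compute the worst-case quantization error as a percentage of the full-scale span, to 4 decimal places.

0.0244 %

Truncating → worst-case error = 1 LSB = V_FS/2^12, so 100/4096 = 0.0244141 % of full scale.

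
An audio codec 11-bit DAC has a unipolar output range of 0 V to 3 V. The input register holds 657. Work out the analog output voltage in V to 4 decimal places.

LSB = 3 V / 2^11 = 1.465 mV.
V_out = 0 + 657 × 0.00146484 V = 0.962402 V.

0.9624 V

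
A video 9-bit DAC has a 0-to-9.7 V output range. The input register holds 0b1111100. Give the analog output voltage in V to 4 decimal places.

2.3492 V

LSB = 9.7 V / 2^9 = 18.945 mV.
Code 0b1111100 = 124 decimal.
V_out = 0 + 124 × 0.0189453 V = 2.34922 V.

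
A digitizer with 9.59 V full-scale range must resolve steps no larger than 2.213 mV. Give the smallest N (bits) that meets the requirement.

13 bits

Number of steps required ≥ 9.59 V / 2.213 mV = 4333.48.
Need 2^N ≥ 4333.48; 2^12 = 4096, 2^13 = 8192.
Minimum N = 13.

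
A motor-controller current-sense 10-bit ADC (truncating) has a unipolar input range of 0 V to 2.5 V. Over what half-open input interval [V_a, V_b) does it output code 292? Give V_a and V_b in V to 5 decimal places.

LSB = 2.5/2^10 = 2.441 mV.
V_a = V_low + 292·LSB = 0.712891 V; V_b = V_low + 293·LSB = 0.715332 V.

[0.71289 V, 0.71533 V)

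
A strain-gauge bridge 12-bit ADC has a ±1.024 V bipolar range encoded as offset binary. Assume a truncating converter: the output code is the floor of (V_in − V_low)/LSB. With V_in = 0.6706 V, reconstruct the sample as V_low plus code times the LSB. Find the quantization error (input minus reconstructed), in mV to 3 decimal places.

0.100 mV

Step size: 2.048 V ÷ 2^12 = 0.500 mV.
Scaled input = 3389.2000 LSBs, so code = 3389.
Reconstructed: 0.6705 V.
Difference: 0.0001 V → 0.100 mV.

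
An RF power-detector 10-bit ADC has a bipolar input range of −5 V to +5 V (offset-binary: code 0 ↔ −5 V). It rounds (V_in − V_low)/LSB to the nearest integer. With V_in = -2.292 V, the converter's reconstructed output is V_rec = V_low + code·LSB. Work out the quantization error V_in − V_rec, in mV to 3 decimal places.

2.922 mV

Step size: 10 V ÷ 2^10 = 9.766 mV.
Scaled input = 277.2992 LSBs, so code = 277.
Reconstructed: -2.2949219 V.
Error = -2.292 − (−2.2949219) = 0.00292187 V = 2.922 mV.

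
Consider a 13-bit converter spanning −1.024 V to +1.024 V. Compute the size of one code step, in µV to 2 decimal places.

250.00 µV

Full-scale span = 2.048 V.
LSB = 2.048 / 2^13 = 2.048 / 8192 = 0.00025 V = 250.00 µV.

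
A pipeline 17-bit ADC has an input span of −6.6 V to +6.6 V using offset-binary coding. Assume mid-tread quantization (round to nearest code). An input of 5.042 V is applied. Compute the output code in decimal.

Full-scale span = 13.2 V; LSB = 13.2/2^17 = 100.71 µV.
(5.042 − (−6.6)) / 0.000100708 = 115601.532 LSBs.
round(115601.532) = 115602.

code 115602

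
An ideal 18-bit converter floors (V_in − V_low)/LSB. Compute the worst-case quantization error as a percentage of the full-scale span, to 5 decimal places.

0.00038 %

Truncating → worst-case error = 1 LSB = V_FS/2^18, so 100/262144 = 0.00038147 % of full scale.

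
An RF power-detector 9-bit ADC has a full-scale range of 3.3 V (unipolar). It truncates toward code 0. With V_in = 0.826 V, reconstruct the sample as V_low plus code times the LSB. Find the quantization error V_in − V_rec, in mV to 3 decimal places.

1.000 mV

Step size: 3.3 V ÷ 2^9 = 6.445 mV.
(V_in − V_low)/LSB = (0.826 − 0)/0.00644531 = 128.1552 → code 128 (floor).
V_rec = 0 + 128·0.00644531 = 0.825 V.
Difference: 0.001 V → 1.000 mV.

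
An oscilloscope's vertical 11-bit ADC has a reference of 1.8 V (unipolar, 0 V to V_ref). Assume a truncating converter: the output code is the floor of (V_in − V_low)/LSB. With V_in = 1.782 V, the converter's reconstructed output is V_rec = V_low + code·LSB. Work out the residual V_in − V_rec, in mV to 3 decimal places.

0.457 mV

One LSB is 1.8 V / 2048 = 0.879 mV.
(1.782 − 0)/0.000878906 = 2027.5200; ⌊·⌋ gives code 2027.
Code 2027 maps back to 0 + 2027×0.000878906 V = 1.781543 V.
Error = 1.782 − 1.781543 = 0.000457031 V = 0.457 mV.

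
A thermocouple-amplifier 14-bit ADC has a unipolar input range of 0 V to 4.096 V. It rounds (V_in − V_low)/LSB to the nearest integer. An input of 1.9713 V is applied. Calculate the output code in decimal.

code 7885

Full-scale span = 4.096 V; LSB = 4.096/2^14 = 250.00 µV.
(V_in − V_low)/LSB = (1.9713 − 0) / 0.00025 = 7885.200.
round(7885.200) = 7885.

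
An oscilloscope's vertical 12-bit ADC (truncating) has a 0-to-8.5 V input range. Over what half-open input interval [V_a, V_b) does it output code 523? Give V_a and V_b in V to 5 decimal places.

LSB = 8.5/2^12 = 2.075 mV.
V_a = V_low + 523·LSB = 1.08533 V; V_b = V_low + 524·LSB = 1.0874 V.

[1.08533 V, 1.08740 V)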